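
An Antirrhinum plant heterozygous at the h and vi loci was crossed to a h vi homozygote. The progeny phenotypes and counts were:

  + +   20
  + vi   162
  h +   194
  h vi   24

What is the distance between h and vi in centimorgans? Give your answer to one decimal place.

The two most frequent classes, + vi (162) and h + (194), are the parental types, so the F1 was + vi / h +.
The recombinant classes are + + and h vi: 20 + 24 = 44.
Recombination frequency = 44/400 = 0.1100 ≈ 11.0%, i.e. 11.0 centimorgans.

11.0 centimorgans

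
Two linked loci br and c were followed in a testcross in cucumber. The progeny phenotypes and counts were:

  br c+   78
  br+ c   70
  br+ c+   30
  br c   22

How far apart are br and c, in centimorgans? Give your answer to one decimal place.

The two most frequent classes, br+ c (70) and br c+ (78), are the parental types, so the F1 was br+ c / br c+.
The recombinant classes are br+ c+ and br c: 30 + 22 = 52.
Recombination frequency = 52/200 = 0.2600 ≈ 26.0%, i.e. 26.0 centimorgans.

26.0 centimorgans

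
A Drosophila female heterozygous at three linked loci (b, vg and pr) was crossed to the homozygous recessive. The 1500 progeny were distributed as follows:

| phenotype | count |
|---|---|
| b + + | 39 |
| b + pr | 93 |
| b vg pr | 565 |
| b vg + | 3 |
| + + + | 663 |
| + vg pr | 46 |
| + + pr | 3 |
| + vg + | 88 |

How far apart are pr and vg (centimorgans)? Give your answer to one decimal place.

12.5 centimorgans

The two most frequent reciprocal classes, b vg pr and + + +, are the parental types, so the F1 was b vg pr / + + +.
The two rarest classes, b vg + and + + pr, are the double crossovers. Comparing them with the parentals, only the pr allele has switched, so pr is the middle locus and the order is vg – pr – b.
Crossovers in the vg–pr interval produce the single-crossover classes b + pr and + vg + (93 + 88 = 181) plus the double crossovers (6).
RF(vg–pr) = (181 + 6) / 1500 = 187/1500 = 0.1247 → 12.5 centimorgans.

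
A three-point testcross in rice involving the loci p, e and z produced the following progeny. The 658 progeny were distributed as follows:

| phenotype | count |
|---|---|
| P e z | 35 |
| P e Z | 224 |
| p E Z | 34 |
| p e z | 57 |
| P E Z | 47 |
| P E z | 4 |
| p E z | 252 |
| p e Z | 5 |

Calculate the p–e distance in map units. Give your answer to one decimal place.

17.2 map units

The two most frequent reciprocal classes, P e Z and p E z, are the parental types, so the F1 was P e Z / p E z.
The two rarest classes, p e Z and P E z, are the double crossovers. Comparing them with the parentals, only the p allele has switched, so p is the middle locus and the order is e – p – z.
Crossovers in the e–p interval produce the single-crossover classes P E Z and p e z (47 + 57 = 104) plus the double crossovers (9).
RF(e–p) = (104 + 9) / 658 = 113/658 = 0.1717 → 17.2 map units.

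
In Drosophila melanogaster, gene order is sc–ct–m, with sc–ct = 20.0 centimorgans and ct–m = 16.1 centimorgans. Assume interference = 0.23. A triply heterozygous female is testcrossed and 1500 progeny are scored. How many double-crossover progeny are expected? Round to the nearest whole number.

37

Map distances give recombination frequencies of 0.200 and 0.161 for the two intervals.
With interference 0.23 (so coincidence = 0.77), expected double-crossover frequency = 0.200 × 0.161 × 0.77 = 0.02479.
Expected number = 0.02479 × 1500 = 37.19 ≈ 37.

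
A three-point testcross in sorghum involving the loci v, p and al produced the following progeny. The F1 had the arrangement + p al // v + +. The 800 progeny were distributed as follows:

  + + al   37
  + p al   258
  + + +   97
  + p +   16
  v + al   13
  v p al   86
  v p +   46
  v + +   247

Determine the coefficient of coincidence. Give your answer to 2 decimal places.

The two rarest classes, + p + and v + al, are the double crossovers. Comparing them with the parentals, only the al allele has switched, so al is the middle locus and the order is p – al – v.
p–al: (83 + 29)/800 = 0.1400; al–v: (183 + 29)/800 = 0.2650.
Expected DCO frequency = 0.1400 × 0.2650 ≈ 0.03710; observed = 29/800 ≈ 0.03625.
Coefficient of coincidence = 0.03625/0.03710 ≈ 0.98.

0.98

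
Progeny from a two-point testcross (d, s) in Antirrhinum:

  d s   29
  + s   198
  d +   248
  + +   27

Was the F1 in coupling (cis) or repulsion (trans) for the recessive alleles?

trans

The two most frequent classes are + s (198) and d + (248); these are the parental (non-recombinant) types.
So the F1 carried + s on one chromosome and d + on the other — the recessive alleles are on opposite chromosomes (trans / repulsion).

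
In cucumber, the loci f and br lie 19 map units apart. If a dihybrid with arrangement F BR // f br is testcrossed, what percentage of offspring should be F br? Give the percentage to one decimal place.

A map distance of 19 map units corresponds to a recombination frequency of 0.190.
The F1 is F BR / f br, so F br is a recombinant gamete class with expected frequency r/2 = 0.190/2 = 0.0950.
That is 0.0950 = 9.5% of the progeny.

9.5%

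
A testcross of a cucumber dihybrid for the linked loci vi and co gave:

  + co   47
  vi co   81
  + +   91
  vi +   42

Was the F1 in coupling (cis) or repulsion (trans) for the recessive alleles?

The two most frequent classes are + + (91) and vi co (81); these are the parental (non-recombinant) types.
So the F1 carried + + on one chromosome and vi co on the other — the recessive alleles are on the same chromosome (cis / coupling).

cis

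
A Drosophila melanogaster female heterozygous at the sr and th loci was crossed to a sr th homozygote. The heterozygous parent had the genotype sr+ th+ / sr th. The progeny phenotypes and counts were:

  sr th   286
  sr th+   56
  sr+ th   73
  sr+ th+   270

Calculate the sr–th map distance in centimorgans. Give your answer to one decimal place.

The recombinant classes are sr+ th and sr th+: 73 + 56 = 129.
Recombination frequency = 129/685 = 0.1883 ≈ 18.8%, i.e. 18.8 centimorgans.

18.8 centimorgans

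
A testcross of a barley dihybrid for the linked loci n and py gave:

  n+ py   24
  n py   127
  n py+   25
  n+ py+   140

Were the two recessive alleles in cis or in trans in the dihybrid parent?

The two most frequent classes are n+ py+ (140) and n py (127); these are the parental (non-recombinant) types.
So the F1 carried n+ py+ on one chromosome and n py on the other — the recessive alleles are on the same chromosome (cis / coupling).

cis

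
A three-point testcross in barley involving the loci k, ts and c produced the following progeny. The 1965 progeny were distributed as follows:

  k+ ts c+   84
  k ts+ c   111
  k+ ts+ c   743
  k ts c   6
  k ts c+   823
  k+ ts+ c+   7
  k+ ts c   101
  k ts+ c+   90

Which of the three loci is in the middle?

The two most frequent reciprocal classes, k+ ts+ c and k ts c+, are the parental types, so the F1 was k+ ts+ c / k ts c+.
The two rarest classes, k+ ts+ c+ and k ts c, are the double crossovers. Comparing them with the parentals, only the c allele has switched, so c is the middle locus and the order is ts – c – k.

c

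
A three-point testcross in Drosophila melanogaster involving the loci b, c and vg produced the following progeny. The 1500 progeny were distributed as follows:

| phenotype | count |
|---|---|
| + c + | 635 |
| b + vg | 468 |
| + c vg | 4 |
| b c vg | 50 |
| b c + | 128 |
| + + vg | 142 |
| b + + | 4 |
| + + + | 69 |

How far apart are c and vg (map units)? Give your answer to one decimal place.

The two most frequent reciprocal classes, b + vg and + c +, are the parental types, so the F1 was b + vg / + c +.
The two rarest classes, b + + and + c vg, are the double crossovers. Comparing them with the parentals, only the vg allele has switched, so vg is the middle locus and the order is b – vg – c.
Crossovers in the vg–c interval produce the single-crossover classes b c vg and + + + (50 + 69 = 119) plus the double crossovers (8).
RF(vg–c) = (119 + 8) / 1500 = 127/1500 = 0.0847 → 8.5 map units.

8.5 map units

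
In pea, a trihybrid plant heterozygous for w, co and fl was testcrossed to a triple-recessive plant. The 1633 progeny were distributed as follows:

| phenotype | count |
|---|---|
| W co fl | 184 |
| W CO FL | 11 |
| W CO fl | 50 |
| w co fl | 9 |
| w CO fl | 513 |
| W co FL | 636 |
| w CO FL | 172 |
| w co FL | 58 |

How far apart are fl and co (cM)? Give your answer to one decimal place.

The two most frequent reciprocal classes, W co FL and w CO fl, are the parental types, so the F1 was W co FL / w CO fl.
The two rarest classes, W CO FL and w co fl, are the double crossovers. Comparing them with the parentals, only the co allele has switched, so co is the middle locus and the order is w – co – fl.
Crossovers in the co–fl interval produce the single-crossover classes W co fl and w CO FL (184 + 172 = 356) plus the double crossovers (20).
RF(co–fl) = (356 + 20) / 1633 = 376/1633 = 0.2303 → 23.0 cM.

23.0 cM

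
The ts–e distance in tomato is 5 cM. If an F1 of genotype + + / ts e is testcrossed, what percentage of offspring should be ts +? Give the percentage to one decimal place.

A map distance of 5 cM corresponds to a recombination frequency of 0.050.
The F1 is + + / ts e, so ts + is a recombinant gamete class with expected frequency r/2 = 0.050/2 = 0.0250.
That is 0.0250 = 2.5% of the progeny.

2.5%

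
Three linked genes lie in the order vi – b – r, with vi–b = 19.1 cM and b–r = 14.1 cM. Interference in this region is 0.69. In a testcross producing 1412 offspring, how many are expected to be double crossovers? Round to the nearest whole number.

Map distances give recombination frequencies of 0.191 and 0.141 for the two intervals.
With interference 0.69 (so coincidence = 0.31), expected double-crossover frequency = 0.191 × 0.141 × 0.31 = 0.00835.
Expected number = 0.00835 × 1412 = 11.79 ≈ 12.

12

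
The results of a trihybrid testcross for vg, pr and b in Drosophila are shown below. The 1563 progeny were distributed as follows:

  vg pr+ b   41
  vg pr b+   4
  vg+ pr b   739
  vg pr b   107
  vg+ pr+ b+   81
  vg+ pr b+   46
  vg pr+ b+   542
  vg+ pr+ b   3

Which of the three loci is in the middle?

pr

The two most frequent reciprocal classes, vg pr+ b+ and vg+ pr b, are the parental types, so the F1 was vg pr+ b+ / vg+ pr b.
The two rarest classes, vg pr b+ and vg+ pr+ b, are the double crossovers. Comparing them with the parentals, only the pr allele has switched, so pr is the middle locus and the order is vg – pr – b.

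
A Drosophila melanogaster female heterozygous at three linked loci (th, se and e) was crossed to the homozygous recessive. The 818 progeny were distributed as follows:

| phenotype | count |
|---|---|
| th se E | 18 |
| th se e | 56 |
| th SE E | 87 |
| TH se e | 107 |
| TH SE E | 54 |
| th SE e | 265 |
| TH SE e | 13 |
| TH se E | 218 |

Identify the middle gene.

The two most frequent reciprocal classes, th SE e and TH se E, are the parental types, so the F1 was th SE e / TH se E.
The two rarest classes, TH SE e and th se E, are the double crossovers. Comparing them with the parentals, only the th allele has switched, so th is the middle locus and the order is e – th – se.

th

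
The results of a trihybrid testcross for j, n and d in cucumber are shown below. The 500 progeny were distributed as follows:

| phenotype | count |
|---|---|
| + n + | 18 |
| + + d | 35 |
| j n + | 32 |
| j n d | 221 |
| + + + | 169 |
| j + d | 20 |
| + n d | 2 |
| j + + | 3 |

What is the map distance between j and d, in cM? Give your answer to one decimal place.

The two most frequent reciprocal classes, + + + and j n d, are the parental types, so the F1 was + + + / j n d.
The two rarest classes, j + + and + n d, are the double crossovers. Comparing them with the parentals, only the j allele has switched, so j is the middle locus and the order is n – j – d.
Crossovers in the j–d interval produce the single-crossover classes + + d and j n + (35 + 32 = 67) plus the double crossovers (5).
RF(j–d) = (67 + 5) / 500 = 72/500 = 0.1440 → 14.4 cM.

14.4 cM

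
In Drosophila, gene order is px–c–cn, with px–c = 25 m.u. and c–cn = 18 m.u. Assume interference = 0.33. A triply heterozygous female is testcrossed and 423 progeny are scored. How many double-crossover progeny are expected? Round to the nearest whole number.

Map distances give recombination frequencies of 0.250 and 0.180 for the two intervals.
With interference 0.33 (so coincidence = 0.67), expected double-crossover frequency = 0.250 × 0.180 × 0.67 = 0.03015.
Expected number = 0.03015 × 423 = 12.75 ≈ 13.

13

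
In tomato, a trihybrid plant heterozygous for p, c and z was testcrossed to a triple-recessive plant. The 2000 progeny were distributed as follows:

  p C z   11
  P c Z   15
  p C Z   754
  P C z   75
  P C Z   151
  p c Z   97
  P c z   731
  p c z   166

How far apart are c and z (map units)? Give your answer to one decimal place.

The two most frequent reciprocal classes, P c z and p C Z, are the parental types, so the F1 was P c z / p C Z.
The two rarest classes, P c Z and p C z, are the double crossovers. Comparing them with the parentals, only the z allele has switched, so z is the middle locus and the order is c – z – p.
Crossovers in the c–z interval produce the single-crossover classes P C z and p c Z (75 + 97 = 172) plus the double crossovers (26).
RF(c–z) = (172 + 26) / 2000 = 198/2000 = 0.0990 → 9.9 map units.

9.9 map units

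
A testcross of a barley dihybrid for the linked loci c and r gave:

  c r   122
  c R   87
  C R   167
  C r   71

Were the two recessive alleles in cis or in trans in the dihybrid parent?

The two most frequent classes are C R (167) and c r (122); these are the parental (non-recombinant) types.
So the F1 carried C R on one chromosome and c r on the other — the recessive alleles are on the same chromosome (cis / coupling).

cis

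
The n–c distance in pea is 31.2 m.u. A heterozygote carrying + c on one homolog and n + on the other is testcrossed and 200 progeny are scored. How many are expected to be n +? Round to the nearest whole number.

69

A map distance of 31.2 m.u. corresponds to a recombination frequency of 0.312.
The F1 is + c / n +, so n + is a parental gamete class with expected frequency (1 − r)/2 = 0.688/2 = 0.3440.
Expected number = 0.3440 × 200 = 68.80 ≈ 69.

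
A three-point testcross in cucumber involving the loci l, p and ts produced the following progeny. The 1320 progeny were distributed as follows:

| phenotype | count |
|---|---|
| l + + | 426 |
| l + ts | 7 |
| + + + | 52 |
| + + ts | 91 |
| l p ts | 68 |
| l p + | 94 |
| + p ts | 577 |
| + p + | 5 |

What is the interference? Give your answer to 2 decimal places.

The two most frequent reciprocal classes, l + + and + p ts, are the parental types, so the F1 was l + + / + p ts.
The two rarest classes, l + ts and + p +, are the double crossovers. Comparing them with the parentals, only the ts allele has switched, so ts is the middle locus and the order is p – ts – l.
p–ts: (185 + 12)/1320 = 0.1492; ts–l: (120 + 12)/1320 = 0.1000.
Expected DCO frequency = 0.1492 × 0.1000 ≈ 0.01492; observed = 12/1320 ≈ 0.00909.
Coefficient of coincidence = 0.00909/0.01492 ≈ 0.61; interference = 1 − 0.61 = 0.39.

0.39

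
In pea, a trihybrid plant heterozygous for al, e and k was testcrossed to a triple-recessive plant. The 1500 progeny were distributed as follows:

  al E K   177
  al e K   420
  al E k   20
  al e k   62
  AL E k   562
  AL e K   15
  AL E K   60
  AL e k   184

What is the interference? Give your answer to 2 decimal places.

The two most frequent reciprocal classes, al e K and AL E k, are the parental types, so the F1 was al e K / AL E k.
The two rarest classes, AL e K and al E k, are the double crossovers. Comparing them with the parentals, only the al allele has switched, so al is the middle locus and the order is e – al – k.
e–al: (361 + 35)/1500 = 0.2640; al–k: (122 + 35)/1500 = 0.1047.
Expected DCO frequency = 0.2640 × 0.1047 ≈ 0.02764; observed = 35/1500 ≈ 0.02333.
Coefficient of coincidence = 0.02333/0.02764 ≈ 0.84; interference = 1 − 0.84 = 0.16.

0.16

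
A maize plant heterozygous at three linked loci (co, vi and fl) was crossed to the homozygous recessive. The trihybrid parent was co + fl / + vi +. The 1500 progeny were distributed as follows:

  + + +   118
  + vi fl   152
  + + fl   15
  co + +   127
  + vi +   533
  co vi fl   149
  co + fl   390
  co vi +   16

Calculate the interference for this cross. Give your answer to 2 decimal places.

The two rarest classes, + + fl and co vi +, are the double crossovers. Comparing them with the parentals, only the co allele has switched, so co is the middle locus and the order is fl – co – vi.
fl–co: (279 + 31)/1500 = 0.2067; co–vi: (267 + 31)/1500 = 0.1987.
Expected DCO frequency = 0.2067 × 0.1987 ≈ 0.04107; observed = 31/1500 ≈ 0.02067.
Coefficient of coincidence = 0.02067/0.04107 ≈ 0.50; interference = 1 − 0.50 = 0.50.

0.50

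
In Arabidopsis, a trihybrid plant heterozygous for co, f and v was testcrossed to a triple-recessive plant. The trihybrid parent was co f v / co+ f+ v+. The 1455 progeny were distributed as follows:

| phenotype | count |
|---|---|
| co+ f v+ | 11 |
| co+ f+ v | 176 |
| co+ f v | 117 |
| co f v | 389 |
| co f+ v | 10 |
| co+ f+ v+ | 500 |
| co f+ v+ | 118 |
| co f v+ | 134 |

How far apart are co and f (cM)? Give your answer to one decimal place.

The two rarest classes, co f+ v and co+ f v+, are the double crossovers. Comparing them with the parentals, only the f allele has switched, so f is the middle locus and the order is co – f – v.
Crossovers in the co–f interval produce the single-crossover classes co+ f v and co f+ v+ (117 + 118 = 235) plus the double crossovers (21).
RF(co–f) = (235 + 21) / 1455 = 256/1455 = 0.1759 → 17.6 cM.

17.6 cM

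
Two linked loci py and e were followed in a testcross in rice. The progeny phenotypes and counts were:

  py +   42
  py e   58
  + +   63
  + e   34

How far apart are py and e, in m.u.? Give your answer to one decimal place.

The two most frequent classes, + + (63) and py e (58), are the parental types, so the F1 was + + / py e.
The recombinant classes are + e and py +: 34 + 42 = 76.
Recombination frequency = 76/197 = 0.3858 ≈ 38.6%, i.e. 38.6 m.u.

38.6 m.u.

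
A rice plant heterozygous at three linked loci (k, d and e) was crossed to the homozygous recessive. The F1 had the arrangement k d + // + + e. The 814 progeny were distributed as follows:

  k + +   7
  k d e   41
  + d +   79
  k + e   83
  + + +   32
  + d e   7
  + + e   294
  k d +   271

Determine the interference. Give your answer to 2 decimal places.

0.26

The two rarest classes, k + + and + d e, are the double crossovers. Comparing them with the parentals, only the d allele has switched, so d is the middle locus and the order is k – d – e.
k–d: (162 + 14)/814 = 0.2162; d–e: (73 + 14)/814 = 0.1069.
Expected DCO frequency = 0.2162 × 0.1069 ≈ 0.02311; observed = 14/814 ≈ 0.01720.
Coefficient of coincidence = 0.01720/0.02311 ≈ 0.74; interference = 1 − 0.74 = 0.26.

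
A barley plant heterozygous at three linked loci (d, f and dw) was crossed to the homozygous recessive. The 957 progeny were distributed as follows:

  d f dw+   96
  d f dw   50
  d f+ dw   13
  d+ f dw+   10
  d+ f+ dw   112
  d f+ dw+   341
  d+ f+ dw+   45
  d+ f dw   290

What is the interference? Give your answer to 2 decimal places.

0.19

The two most frequent reciprocal classes, d f+ dw+ and d+ f dw, are the parental types, so the F1 was d f+ dw+ / d+ f dw.
The two rarest classes, d f+ dw and d+ f dw+, are the double crossovers. Comparing them with the parentals, only the dw allele has switched, so dw is the middle locus and the order is f – dw – d.
f–dw: (208 + 23)/957 = 0.2414; dw–d: (95 + 23)/957 = 0.1233.
Expected DCO frequency = 0.2414 × 0.1233 ≈ 0.02976; observed = 23/957 ≈ 0.02403.
Coefficient of coincidence = 0.02403/0.02976 ≈ 0.81; interference = 1 − 0.81 = 0.19.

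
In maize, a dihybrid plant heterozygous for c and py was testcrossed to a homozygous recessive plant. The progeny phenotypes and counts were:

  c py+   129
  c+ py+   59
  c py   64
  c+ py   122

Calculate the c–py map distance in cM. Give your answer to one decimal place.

32.9 cM

The two most frequent classes, c+ py (122) and c py+ (129), are the parental types, so the F1 was c+ py / c py+.
The recombinant classes are c+ py+ and c py: 59 + 64 = 123.
Recombination frequency = 123/374 = 0.3289 ≈ 32.9%, i.e. 32.9 cM.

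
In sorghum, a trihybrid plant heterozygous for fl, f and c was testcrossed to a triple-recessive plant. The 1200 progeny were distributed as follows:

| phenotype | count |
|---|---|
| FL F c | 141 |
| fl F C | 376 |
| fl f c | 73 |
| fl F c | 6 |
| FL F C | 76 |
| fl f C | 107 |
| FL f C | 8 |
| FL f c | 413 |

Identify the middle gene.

The two most frequent reciprocal classes, fl F C and FL f c, are the parental types, so the F1 was fl F C / FL f c.
The two rarest classes, fl F c and FL f C, are the double crossovers. Comparing them with the parentals, only the c allele has switched, so c is the middle locus and the order is f – c – fl.

c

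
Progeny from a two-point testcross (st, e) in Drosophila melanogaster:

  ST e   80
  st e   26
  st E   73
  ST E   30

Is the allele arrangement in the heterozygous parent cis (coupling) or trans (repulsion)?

The two most frequent classes are ST e (80) and st E (73); these are the parental (non-recombinant) types.
So the F1 carried ST e on one chromosome and st E on the other — the recessive alleles are on opposite chromosomes (trans / repulsion).

trans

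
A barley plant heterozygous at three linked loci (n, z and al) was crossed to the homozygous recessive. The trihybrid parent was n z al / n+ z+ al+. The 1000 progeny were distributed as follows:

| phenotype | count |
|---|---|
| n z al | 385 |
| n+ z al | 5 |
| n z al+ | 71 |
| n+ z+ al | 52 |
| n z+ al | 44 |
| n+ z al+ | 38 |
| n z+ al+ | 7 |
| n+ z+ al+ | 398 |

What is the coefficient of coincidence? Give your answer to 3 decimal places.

The two rarest classes, n+ z al and n z+ al+, are the double crossovers. Comparing them with the parentals, only the n allele has switched, so n is the middle locus and the order is al – n – z.
al–n: (123 + 12)/1000 = 0.1350; n–z: (82 + 12)/1000 = 0.0940.
Expected DCO frequency = 0.1350 × 0.0940 ≈ 0.01269; observed = 12/1000 ≈ 0.01200.
Coefficient of coincidence = 0.01200/0.01269 ≈ 0.946.

0.946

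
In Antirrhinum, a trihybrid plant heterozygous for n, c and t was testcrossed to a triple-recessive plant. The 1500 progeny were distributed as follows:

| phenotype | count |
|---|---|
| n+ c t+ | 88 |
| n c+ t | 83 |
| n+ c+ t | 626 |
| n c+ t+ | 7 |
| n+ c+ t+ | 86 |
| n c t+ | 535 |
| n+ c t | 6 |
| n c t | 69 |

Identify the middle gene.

The two most frequent reciprocal classes, n+ c+ t and n c t+, are the parental types, so the F1 was n+ c+ t / n c t+.
The two rarest classes, n+ c t and n c+ t+, are the double crossovers. Comparing them with the parentals, only the c allele has switched, so c is the middle locus and the order is n – c – t.

c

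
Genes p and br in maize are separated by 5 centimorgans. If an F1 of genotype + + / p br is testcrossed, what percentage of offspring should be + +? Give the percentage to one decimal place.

A map distance of 5 centimorgans corresponds to a recombination frequency of 0.050.
The F1 is + + / p br, so + + is a parental gamete class with expected frequency (1 − r)/2 = 0.950/2 = 0.4750.
That is 0.4750 = 47.5% of the progeny.

47.5%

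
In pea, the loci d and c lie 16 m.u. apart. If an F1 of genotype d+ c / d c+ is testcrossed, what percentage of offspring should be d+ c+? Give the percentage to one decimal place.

8.0%

A map distance of 16 m.u. corresponds to a recombination frequency of 0.160.
The F1 is d+ c / d c+, so d+ c+ is a recombinant gamete class with expected frequency r/2 = 0.160/2 = 0.0800.
That is 0.0800 = 8.0% of the progeny.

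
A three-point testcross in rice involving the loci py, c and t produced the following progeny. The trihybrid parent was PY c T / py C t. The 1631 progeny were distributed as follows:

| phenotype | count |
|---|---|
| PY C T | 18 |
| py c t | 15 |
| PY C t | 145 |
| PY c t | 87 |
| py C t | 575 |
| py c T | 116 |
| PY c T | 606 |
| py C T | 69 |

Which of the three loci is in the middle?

The two rarest classes, PY C T and py c t, are the double crossovers. Comparing them with the parentals, only the c allele has switched, so c is the middle locus and the order is py – c – t.

c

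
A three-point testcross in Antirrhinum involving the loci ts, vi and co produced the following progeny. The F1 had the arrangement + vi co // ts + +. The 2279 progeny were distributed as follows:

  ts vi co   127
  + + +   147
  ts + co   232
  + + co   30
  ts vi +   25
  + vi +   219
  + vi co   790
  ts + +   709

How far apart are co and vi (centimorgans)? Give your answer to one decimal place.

22.2 centimorgans

The two rarest classes, + + co and ts vi +, are the double crossovers. Comparing them with the parentals, only the vi allele has switched, so vi is the middle locus and the order is ts – vi – co.
Crossovers in the vi–co interval produce the single-crossover classes + vi + and ts + co (219 + 232 = 451) plus the double crossovers (55).
RF(vi–co) = (451 + 55) / 2279 = 506/2279 = 0.2220 → 22.2 centimorgans.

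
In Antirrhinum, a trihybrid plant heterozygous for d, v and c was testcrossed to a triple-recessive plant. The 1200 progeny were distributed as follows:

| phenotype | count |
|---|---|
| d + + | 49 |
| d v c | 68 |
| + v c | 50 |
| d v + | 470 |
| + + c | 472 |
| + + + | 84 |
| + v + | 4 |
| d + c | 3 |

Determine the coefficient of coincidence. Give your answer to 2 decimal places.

The two most frequent reciprocal classes, d v + and + + c, are the parental types, so the F1 was d v + / + + c.
The two rarest classes, + v + and d + c, are the double crossovers. Comparing them with the parentals, only the d allele has switched, so d is the middle locus and the order is v – d – c.
v–d: (99 + 7)/1200 = 0.0883; d–c: (152 + 7)/1200 = 0.1325.
Expected DCO frequency = 0.0883 × 0.1325 ≈ 0.01170; observed = 7/1200 ≈ 0.00583.
Coefficient of coincidence = 0.00583/0.01170 ≈ 0.50.

0.50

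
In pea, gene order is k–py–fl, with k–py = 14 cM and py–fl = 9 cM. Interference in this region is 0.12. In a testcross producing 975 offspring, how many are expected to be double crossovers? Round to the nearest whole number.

Map distances give recombination frequencies of 0.140 and 0.090 for the two intervals.
With interference 0.12 (so coincidence = 0.88), expected double-crossover frequency = 0.140 × 0.090 × 0.88 = 0.01109.
Expected number = 0.01109 × 975 = 10.81 ≈ 11.

11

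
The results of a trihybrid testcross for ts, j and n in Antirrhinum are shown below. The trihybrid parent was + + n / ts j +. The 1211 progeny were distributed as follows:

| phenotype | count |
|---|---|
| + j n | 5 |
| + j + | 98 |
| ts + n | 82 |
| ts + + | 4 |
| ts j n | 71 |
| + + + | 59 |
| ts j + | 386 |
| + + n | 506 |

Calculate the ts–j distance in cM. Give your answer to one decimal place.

15.6 cM

The two rarest classes, + j n and ts + +, are the double crossovers. Comparing them with the parentals, only the j allele has switched, so j is the middle locus and the order is n – j – ts.
Crossovers in the j–ts interval produce the single-crossover classes ts + n and + j + (82 + 98 = 180) plus the double crossovers (9).
RF(j–ts) = (180 + 9) / 1211 = 189/1211 = 0.1561 → 15.6 cM.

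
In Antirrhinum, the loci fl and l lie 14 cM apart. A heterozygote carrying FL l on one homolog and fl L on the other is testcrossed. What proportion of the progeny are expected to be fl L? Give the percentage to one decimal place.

43.0%

A map distance of 14 cM corresponds to a recombination frequency of 0.140.
The F1 is FL l / fl L, so fl L is a parental gamete class with expected frequency (1 − r)/2 = 0.860/2 = 0.4300.
That is 0.4300 = 43.0% of the progeny.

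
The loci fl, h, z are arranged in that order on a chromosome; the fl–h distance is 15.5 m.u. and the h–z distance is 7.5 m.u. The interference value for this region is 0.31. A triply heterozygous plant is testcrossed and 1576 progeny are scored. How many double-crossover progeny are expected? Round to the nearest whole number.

13

Map distances give recombination frequencies of 0.155 and 0.075 for the two intervals.
With interference 0.31 (so coincidence = 0.69), expected double-crossover frequency = 0.155 × 0.075 × 0.69 = 0.00802.
Expected number = 0.00802 × 1576 = 12.64 ≈ 13.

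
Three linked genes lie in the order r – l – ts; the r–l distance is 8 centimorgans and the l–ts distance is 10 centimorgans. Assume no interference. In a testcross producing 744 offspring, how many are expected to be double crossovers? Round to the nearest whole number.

Map distances give recombination frequencies of 0.080 and 0.100 for the two intervals.
With no interference, expected double-crossover frequency = 0.080 × 0.100 = 0.00800.
Expected number = 0.00800 × 744 = 5.95 ≈ 6.

6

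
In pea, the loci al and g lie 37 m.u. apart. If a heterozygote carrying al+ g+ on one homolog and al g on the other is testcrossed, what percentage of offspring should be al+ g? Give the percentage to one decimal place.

18.5%

A map distance of 37 m.u. corresponds to a recombination frequency of 0.370.
The F1 is al+ g+ / al g, so al+ g is a recombinant gamete class with expected frequency r/2 = 0.370/2 = 0.1850.
That is 0.1850 = 18.5% of the progeny.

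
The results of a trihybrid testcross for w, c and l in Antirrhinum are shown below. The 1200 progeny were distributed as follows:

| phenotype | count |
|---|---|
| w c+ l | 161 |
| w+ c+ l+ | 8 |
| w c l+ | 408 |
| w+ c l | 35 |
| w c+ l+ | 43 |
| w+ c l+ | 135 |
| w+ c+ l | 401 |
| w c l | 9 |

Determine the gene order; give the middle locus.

The two most frequent reciprocal classes, w+ c+ l and w c l+, are the parental types, so the F1 was w+ c+ l / w c l+.
The two rarest classes, w+ c+ l+ and w c l, are the double crossovers. Comparing them with the parentals, only the l allele has switched, so l is the middle locus and the order is w – l – c.

l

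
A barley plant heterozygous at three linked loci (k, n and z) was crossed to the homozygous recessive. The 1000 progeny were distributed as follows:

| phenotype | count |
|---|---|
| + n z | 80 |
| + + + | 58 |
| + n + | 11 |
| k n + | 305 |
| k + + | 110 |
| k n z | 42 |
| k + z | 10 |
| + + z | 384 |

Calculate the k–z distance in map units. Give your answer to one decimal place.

The two most frequent reciprocal classes, + + z and k n +, are the parental types, so the F1 was + + z / k n +.
The two rarest classes, k + z and + n +, are the double crossovers. Comparing them with the parentals, only the k allele has switched, so k is the middle locus and the order is z – k – n.
Crossovers in the z–k interval produce the single-crossover classes + + + and k n z (58 + 42 = 100) plus the double crossovers (21).
RF(z–k) = (100 + 21) / 1000 = 121/1000 = 0.1210 → 12.1 map units.

12.1 map units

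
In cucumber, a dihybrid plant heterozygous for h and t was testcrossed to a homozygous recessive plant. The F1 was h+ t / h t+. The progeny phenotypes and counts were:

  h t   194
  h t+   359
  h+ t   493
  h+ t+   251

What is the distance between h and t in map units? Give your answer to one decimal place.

34.3 map units

The recombinant classes are h+ t+ and h t: 251 + 194 = 445.
Recombination frequency = 445/1297 = 0.3431 ≈ 34.3%, i.e. 34.3 map units.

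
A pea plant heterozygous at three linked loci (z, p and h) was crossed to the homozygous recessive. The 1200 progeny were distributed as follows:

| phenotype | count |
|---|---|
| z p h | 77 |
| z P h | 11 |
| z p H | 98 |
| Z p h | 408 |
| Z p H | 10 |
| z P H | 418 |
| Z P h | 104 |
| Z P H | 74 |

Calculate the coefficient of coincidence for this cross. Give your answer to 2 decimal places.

The two most frequent reciprocal classes, Z p h and z P H, are the parental types, so the F1 was Z p h / z P H.
The two rarest classes, Z p H and z P h, are the double crossovers. Comparing them with the parentals, only the h allele has switched, so h is the middle locus and the order is z – h – p.
z–h: (151 + 21)/1200 = 0.1433; h–p: (202 + 21)/1200 = 0.1858.
Expected DCO frequency = 0.1433 × 0.1858 ≈ 0.02663; observed = 21/1200 ≈ 0.01750.
Coefficient of coincidence = 0.01750/0.02663 ≈ 0.66.

0.66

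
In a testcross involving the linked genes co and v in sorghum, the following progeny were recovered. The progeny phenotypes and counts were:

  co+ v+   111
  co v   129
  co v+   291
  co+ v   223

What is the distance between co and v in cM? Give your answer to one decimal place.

The two most frequent classes, co+ v (223) and co v+ (291), are the parental types, so the F1 was co+ v / co v+.
The recombinant classes are co+ v+ and co v: 111 + 129 = 240.
Recombination frequency = 240/754 = 0.3183 ≈ 31.8%, i.e. 31.8 cM.

31.8 cM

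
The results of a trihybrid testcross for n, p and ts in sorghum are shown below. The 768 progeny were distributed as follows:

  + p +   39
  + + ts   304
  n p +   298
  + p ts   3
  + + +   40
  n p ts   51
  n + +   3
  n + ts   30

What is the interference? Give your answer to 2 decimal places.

The two most frequent reciprocal classes, n p + and + + ts, are the parental types, so the F1 was n p + / + + ts.
The two rarest classes, n + + and + p ts, are the double crossovers. Comparing them with the parentals, only the p allele has switched, so p is the middle locus and the order is n – p – ts.
n–p: (69 + 6)/768 = 0.0977; p–ts: (91 + 6)/768 = 0.1263.
Expected DCO frequency = 0.0977 × 0.1263 ≈ 0.01234; observed = 6/768 ≈ 0.00781.
Coefficient of coincidence = 0.00781/0.01234 ≈ 0.63; interference = 1 − 0.63 = 0.37.

0.37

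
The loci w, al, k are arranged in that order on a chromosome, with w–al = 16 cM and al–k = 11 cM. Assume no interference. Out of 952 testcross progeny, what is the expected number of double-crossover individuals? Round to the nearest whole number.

Map distances give recombination frequencies of 0.160 and 0.110 for the two intervals.
With no interference, expected double-crossover frequency = 0.160 × 0.110 = 0.01760.
Expected number = 0.01760 × 952 = 16.76 ≈ 17.

17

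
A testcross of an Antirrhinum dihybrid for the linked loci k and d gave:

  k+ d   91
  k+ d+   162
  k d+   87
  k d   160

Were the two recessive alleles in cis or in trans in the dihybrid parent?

cis

The two most frequent classes are k+ d+ (162) and k d (160); these are the parental (non-recombinant) types.
So the F1 carried k+ d+ on one chromosome and k d on the other — the recessive alleles are on the same chromosome (cis / coupling).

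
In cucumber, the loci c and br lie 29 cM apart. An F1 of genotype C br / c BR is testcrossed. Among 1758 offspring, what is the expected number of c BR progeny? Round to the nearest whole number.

A map distance of 29 cM corresponds to a recombination frequency of 0.290.
The F1 is C br / c BR, so c BR is a parental gamete class with expected frequency (1 − r)/2 = 0.710/2 = 0.3550.
Expected number = 0.3550 × 1758 = 624.09 ≈ 624.

624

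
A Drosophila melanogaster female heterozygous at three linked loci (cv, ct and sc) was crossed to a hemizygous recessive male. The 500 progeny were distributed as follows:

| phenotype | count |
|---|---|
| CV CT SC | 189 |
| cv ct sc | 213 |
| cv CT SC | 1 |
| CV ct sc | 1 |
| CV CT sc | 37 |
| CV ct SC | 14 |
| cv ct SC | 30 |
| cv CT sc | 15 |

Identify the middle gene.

The two most frequent reciprocal classes, CV CT SC and cv ct sc, are the parental types, so the F1 was CV CT SC / cv ct sc.
The two rarest classes, cv CT SC and CV ct sc, are the double crossovers. Comparing them with the parentals, only the cv allele has switched, so cv is the middle locus and the order is sc – cv – ct.

cv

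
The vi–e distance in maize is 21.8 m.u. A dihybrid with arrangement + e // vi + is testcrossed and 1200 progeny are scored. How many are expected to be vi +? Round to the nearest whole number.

469

A map distance of 21.8 m.u. corresponds to a recombination frequency of 0.218.
The F1 is + e / vi +, so vi + is a parental gamete class with expected frequency (1 − r)/2 = 0.782/2 = 0.3910.
Expected number = 0.3910 × 1200 = 469.20 ≈ 469.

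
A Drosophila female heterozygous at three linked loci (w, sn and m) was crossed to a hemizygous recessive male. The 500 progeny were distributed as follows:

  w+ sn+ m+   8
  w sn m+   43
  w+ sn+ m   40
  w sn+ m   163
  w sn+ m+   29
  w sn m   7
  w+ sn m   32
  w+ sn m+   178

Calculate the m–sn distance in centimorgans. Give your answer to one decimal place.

The two most frequent reciprocal classes, w sn+ m and w+ sn m+, are the parental types, so the F1 was w sn+ m / w+ sn m+.
The two rarest classes, w sn m and w+ sn+ m+, are the double crossovers. Comparing them with the parentals, only the sn allele has switched, so sn is the middle locus and the order is w – sn – m.
Crossovers in the sn–m interval produce the single-crossover classes w sn+ m+ and w+ sn m (29 + 32 = 61) plus the double crossovers (15).
RF(sn–m) = (61 + 15) / 500 = 76/500 = 0.1520 → 15.2 centimorgans.

15.2 centimorgans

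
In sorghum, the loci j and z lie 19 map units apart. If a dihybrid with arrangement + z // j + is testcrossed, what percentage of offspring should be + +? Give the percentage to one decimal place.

9.5%

A map distance of 19 map units corresponds to a recombination frequency of 0.190.
The F1 is + z / j +, so + + is a recombinant gamete class with expected frequency r/2 = 0.190/2 = 0.0950.
That is 0.0950 = 9.5% of the progeny.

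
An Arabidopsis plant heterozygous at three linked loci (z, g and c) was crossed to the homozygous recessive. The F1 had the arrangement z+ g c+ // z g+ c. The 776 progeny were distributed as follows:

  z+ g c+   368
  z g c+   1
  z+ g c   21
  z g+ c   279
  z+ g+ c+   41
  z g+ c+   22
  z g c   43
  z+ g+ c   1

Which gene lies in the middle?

z

The two rarest classes, z g c+ and z+ g+ c, are the double crossovers. Comparing them with the parentals, only the z allele has switched, so z is the middle locus and the order is g – z – c.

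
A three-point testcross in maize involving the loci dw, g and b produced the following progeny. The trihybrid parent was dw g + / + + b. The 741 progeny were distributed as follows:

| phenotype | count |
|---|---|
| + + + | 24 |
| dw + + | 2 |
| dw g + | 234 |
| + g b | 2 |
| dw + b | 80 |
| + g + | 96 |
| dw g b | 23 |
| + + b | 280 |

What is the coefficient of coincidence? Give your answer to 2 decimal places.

The two rarest classes, dw + + and + g b, are the double crossovers. Comparing them with the parentals, only the g allele has switched, so g is the middle locus and the order is b – g – dw.
b–g: (47 + 4)/741 = 0.0688; g–dw: (176 + 4)/741 = 0.2429.
Expected DCO frequency = 0.0688 × 0.2429 ≈ 0.01671; observed = 4/741 ≈ 0.00540.
Coefficient of coincidence = 0.00540/0.01671 ≈ 0.32.

0.32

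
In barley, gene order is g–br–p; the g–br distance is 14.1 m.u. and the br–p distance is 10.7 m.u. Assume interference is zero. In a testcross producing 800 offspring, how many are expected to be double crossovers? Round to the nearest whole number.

Map distances give recombination frequencies of 0.141 and 0.107 for the two intervals.
With no interference, expected double-crossover frequency = 0.141 × 0.107 = 0.01509.
Expected number = 0.01509 × 800 = 12.07 ≈ 12.

12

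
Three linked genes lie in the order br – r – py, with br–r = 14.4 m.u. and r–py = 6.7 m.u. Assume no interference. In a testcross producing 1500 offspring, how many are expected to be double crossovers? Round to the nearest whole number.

Map distances give recombination frequencies of 0.144 and 0.067 for the two intervals.
With no interference, expected double-crossover frequency = 0.144 × 0.067 = 0.00965.
Expected number = 0.00965 × 1500 = 14.47 ≈ 14.

14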